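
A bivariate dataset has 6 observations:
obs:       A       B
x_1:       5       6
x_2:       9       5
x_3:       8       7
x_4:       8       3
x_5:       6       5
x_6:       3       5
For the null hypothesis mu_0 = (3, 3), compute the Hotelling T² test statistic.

Step 1 — sample mean vector:
  mean(A) = (5 + 9 + 8 + 8 + 6 + 3) / 6 = 39/6 = 6.5
  mean(B) = (6 + 5 + 7 + 3 + 5 + 5) / 6 = 31/6 = 5.1667
  x̄ = (6.5, 5.1667),  deviation x̄ - mu_0 = (6.5, 5.1667) - (3, 3) = (3.5, 2.1667).

Step 2 — sample covariance matrix, S[i,j] = (1/(n-1)) · Σ_k (x_{k,i} - mean_i) · (x_{k,j} - mean_j), divisor n-1 = 5:
  S[A,A] = ((-1.5)·(-1.5) + (2.5)·(2.5) + (1.5)·(1.5) + (1.5)·(1.5) + (-0.5)·(-0.5) + (-3.5)·(-3.5)) / 5 = 25.5/5 = 5.1
  S[A,B] = ((-1.5)·(0.8333) + (2.5)·(-0.1667) + (1.5)·(1.8333) + (1.5)·(-2.1667) + (-0.5)·(-0.1667) + (-3.5)·(-0.1667)) / 5 = -1.5/5 = -0.3
  S[B,B] = ((0.8333)·(0.8333) + (-0.1667)·(-0.1667) + (1.8333)·(1.8333) + (-2.1667)·(-2.1667) + (-0.1667)·(-0.1667) + (-0.1667)·(-0.1667)) / 5 = 8.8333/5 = 1.7667
  S = [[5.1, -0.3],
 [-0.3, 1.7667]].

Step 3 — invert S. det(S) = 5.1·1.7667 - (-0.3)² = 8.92.
  S^{-1} = (1/det) · [[d, -b], [-b, a]] = [[0.1981, 0.0336],
 [0.0336, 0.5717]].

Step 4 — quadratic form (x̄ - mu_0)^T · S^{-1} · (x̄ - mu_0):
  S^{-1} · (x̄ - mu_0) = (0.7661, 1.3565),
  (x̄ - mu_0)^T · [...] = (3.5)·(0.7661) + (2.1667)·(1.3565) = 5.6203.

Step 5 — scale by n: T² = 6 · 5.6203 = 33.722.

T² ≈ 33.722


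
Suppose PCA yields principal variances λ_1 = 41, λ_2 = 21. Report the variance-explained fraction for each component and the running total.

Step 1 — total variance = trace(Sigma) = Σ λ_i = 41 + 21 = 62.

Step 2 — fraction explained by component i = λ_i / Σ λ:
  PC1: 41/62 = 0.6613
  PC2: 21/62 = 0.3387

Step 3 — cumulative fraction after k components = (λ_1 + ... + λ_k) / Σ λ:
  k = 1: 41/62 = 0.6613
  k = 2: (41 + 21)/62 = 62/62 = 1

Summary (fraction, with percent):

explained: PC1 0.6613 (66.13%), PC2 0.3387 (33.87%);  cumulative: 0.6613, 1


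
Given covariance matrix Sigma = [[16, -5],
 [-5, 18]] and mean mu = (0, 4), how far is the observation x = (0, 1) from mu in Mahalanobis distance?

Step 1 — centre the observation: (x - mu) = (0, -3).

Step 2 — invert Sigma. det(Sigma) = 16·18 - (-5)² = 263.
  Sigma^{-1} = (1/det) · [[d, -b], [-b, a]] = [[0.0684, 0.019],
 [0.019, 0.0608]].

Step 3 — form the quadratic (x - mu)^T · Sigma^{-1} · (x - mu):
  Sigma^{-1} · (x - mu) = (-0.057, -0.1825).
  (x - mu)^T · [Sigma^{-1} · (x - mu)] = (0)·(-0.057) + (-3)·(-0.1825) = 0.5475.

Step 4 — take square root: d = √(0.5475) ≈ 0.74.

d(x, mu) = √(0.5475) ≈ 0.74


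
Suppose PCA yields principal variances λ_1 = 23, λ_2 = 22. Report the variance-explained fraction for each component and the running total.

Step 1 — total variance = trace(Sigma) = Σ λ_i = 23 + 22 = 45.

Step 2 — fraction explained by component i = λ_i / Σ λ:
  PC1: 23/45 = 0.5111
  PC2: 22/45 = 0.4889

Step 3 — cumulative fraction after k components = (λ_1 + ... + λ_k) / Σ λ:
  k = 1: 23/45 = 0.5111
  k = 2: (23 + 22)/45 = 45/45 = 1

Summary (fraction, with percent):

explained: PC1 0.5111 (51.11%), PC2 0.4889 (48.89%);  cumulative: 0.5111, 1


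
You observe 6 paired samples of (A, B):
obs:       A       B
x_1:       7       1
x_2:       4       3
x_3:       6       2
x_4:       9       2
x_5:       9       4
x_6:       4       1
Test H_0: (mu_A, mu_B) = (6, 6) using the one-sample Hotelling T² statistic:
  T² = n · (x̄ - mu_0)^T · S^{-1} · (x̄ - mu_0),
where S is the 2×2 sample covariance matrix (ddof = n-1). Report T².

Step 1 — sample mean vector:
  mean(A) = (7 + 4 + 6 + 9 + 9 + 4) / 6 = 39/6 = 6.5
  mean(B) = (1 + 3 + 2 + 2 + 4 + 1) / 6 = 13/6 = 2.1667
  x̄ = (6.5, 2.1667),  deviation x̄ - mu_0 = (6.5, 2.1667) - (6, 6) = (0.5, -3.8333).

Step 2 — sample covariance matrix, S[i,j] = (1/(n-1)) · Σ_k (x_{k,i} - mean_i) · (x_{k,j} - mean_j), divisor n-1 = 5:
  S[A,A] = ((0.5)·(0.5) + (-2.5)·(-2.5) + (-0.5)·(-0.5) + (2.5)·(2.5) + (2.5)·(2.5) + (-2.5)·(-2.5)) / 5 = 25.5/5 = 5.1
  S[A,B] = ((0.5)·(-1.1667) + (-2.5)·(0.8333) + (-0.5)·(-0.1667) + (2.5)·(-0.1667) + (2.5)·(1.8333) + (-2.5)·(-1.1667)) / 5 = 4.5/5 = 0.9
  S[B,B] = ((-1.1667)·(-1.1667) + (0.8333)·(0.8333) + (-0.1667)·(-0.1667) + (-0.1667)·(-0.1667) + (1.8333)·(1.8333) + (-1.1667)·(-1.1667)) / 5 = 6.8333/5 = 1.3667
  S = [[5.1, 0.9],
 [0.9, 1.3667]].

Step 3 — invert S. det(S) = 5.1·1.3667 - (0.9)² = 6.16.
  S^{-1} = (1/det) · [[d, -b], [-b, a]] = [[0.2219, -0.1461],
 [-0.1461, 0.8279]].

Step 4 — quadratic form (x̄ - mu_0)^T · S^{-1} · (x̄ - mu_0):
  S^{-1} · (x̄ - mu_0) = (0.671, -3.2468),
  (x̄ - mu_0)^T · [...] = (0.5)·(0.671) + (-3.8333)·(-3.2468) = 12.7814.

Step 5 — scale by n: T² = 6 · 12.7814 = 76.6883.

T² ≈ 76.6883


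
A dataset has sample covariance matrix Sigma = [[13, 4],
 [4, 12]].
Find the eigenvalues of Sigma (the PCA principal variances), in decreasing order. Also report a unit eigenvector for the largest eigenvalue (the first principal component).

Step 1 — characteristic polynomial of 2×2 Sigma:
  det(Sigma - λI) = λ² - trace · λ + det = 0.
  trace = 13 + 12 = 25, det = 13·12 - (4)² = 140.
Step 2 — discriminant:
  Δ = trace² - 4·det = 625 - 560 = 65.
Step 3 — eigenvalues:
  λ = (trace ± √Δ)/2 = (25 ± 8.0623)/2,
  λ_1 = 16.5311,  λ_2 = 8.4689.

Step 4 — unit eigenvector for λ_1: solve (Sigma - λ_1 I)v = 0. First row:
  (13 - 16.5311)·v_x + (4)·v_y = 0, i.e. (-3.5311)·v_x + (4)·v_y = 0,
  so v ∝ (b, λ_1 - a) = (4, 3.5311) = u.
  ||u|| = √((4)² + (3.5311)²) = √(28.4689) ≈ 5.3356,
  v_1 = u/||u|| ≈ (0.7497, 0.6618) (||v_1|| = 1).

λ_1 = 16.5311,  λ_2 = 8.4689;  v_1 ≈ (0.7497, 0.6618)


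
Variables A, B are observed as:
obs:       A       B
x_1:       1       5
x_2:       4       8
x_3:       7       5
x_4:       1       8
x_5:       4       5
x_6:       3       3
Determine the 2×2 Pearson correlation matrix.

Step 1 — column means:
  mean(A) = (1 + 4 + 7 + 1 + 4 + 3) / 6 = 20/6 = 3.3333
  mean(B) = (5 + 8 + 5 + 8 + 5 + 3) / 6 = 34/6 = 5.6667

Step 2 — sample variances and covariances s[i,j] = (1/(n-1)) · Σ_k (x_{k,i} - mean_i) · (x_{k,j} - mean_j), with n-1 = 5:
  s[A,A] = ((-2.3333)·(-2.3333) + (0.6667)·(0.6667) + (3.6667)·(3.6667) + (-2.3333)·(-2.3333) + (0.6667)·(0.6667) + (-0.3333)·(-0.3333)) / 5 = 25.3333/5 = 5.0667
  s[A,B] = ((-2.3333)·(-0.6667) + (0.6667)·(2.3333) + (3.6667)·(-0.6667) + (-2.3333)·(2.3333) + (0.6667)·(-0.6667) + (-0.3333)·(-2.6667)) / 5 = -4.3333/5 = -0.8667
  s[B,B] = ((-0.6667)·(-0.6667) + (2.3333)·(2.3333) + (-0.6667)·(-0.6667) + (2.3333)·(2.3333) + (-0.6667)·(-0.6667) + (-2.6667)·(-2.6667)) / 5 = 19.3333/5 = 3.8667
  Sample standard deviations s_i = √(s[i,i]):
  s(A) = √(5.0667) = 2.2509
  s(B) = √(3.8667) = 1.9664

Step 3 — r_{ij} = s_{ij} / (s_i · s_j):
  r[A,A] = 1 (diagonal).
  r[A,B] = -0.8667 / (2.2509 · 1.9664) = -0.8667 / 4.4262 = -0.1958
  r[B,B] = 1 (diagonal).

R is symmetric with unit diagonal. Assembling:

R = [[1, -0.1958],
 [-0.1958, 1]]


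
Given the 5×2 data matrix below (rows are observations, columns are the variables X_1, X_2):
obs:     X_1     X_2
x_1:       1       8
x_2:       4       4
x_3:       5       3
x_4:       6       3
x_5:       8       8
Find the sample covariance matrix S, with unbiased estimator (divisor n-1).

Step 1 — column means:
  mean(X_1) = (1 + 4 + 5 + 6 + 8) / 5 = 24/5 = 4.8
  mean(X_2) = (8 + 4 + 3 + 3 + 8) / 5 = 26/5 = 5.2

Step 2 — sample covariance S[i,j] = (1/(n-1)) · Σ_k (x_{k,i} - mean_i) · (x_{k,j} - mean_j), with n-1 = 4.
  S[X_1,X_1] = ((-3.8)·(-3.8) + (-0.8)·(-0.8) + (0.2)·(0.2) + (1.2)·(1.2) + (3.2)·(3.2)) / 4 = 26.8/4 = 6.7
  S[X_1,X_2] = ((-3.8)·(2.8) + (-0.8)·(-1.2) + (0.2)·(-2.2) + (1.2)·(-2.2) + (3.2)·(2.8)) / 4 = -3.8/4 = -0.95
  S[X_2,X_2] = ((2.8)·(2.8) + (-1.2)·(-1.2) + (-2.2)·(-2.2) + (-2.2)·(-2.2) + (2.8)·(2.8)) / 4 = 26.8/4 = 6.7

S is symmetric (S[j,i] = S[i,j]). Assembling:

S = [[6.7, -0.95],
 [-0.95, 6.7]]


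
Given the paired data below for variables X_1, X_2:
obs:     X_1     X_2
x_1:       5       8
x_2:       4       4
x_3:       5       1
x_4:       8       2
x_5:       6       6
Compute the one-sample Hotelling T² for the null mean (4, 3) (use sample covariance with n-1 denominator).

Step 1 — sample mean vector:
  mean(X_1) = (5 + 4 + 5 + 8 + 6) / 5 = 28/5 = 5.6
  mean(X_2) = (8 + 4 + 1 + 2 + 6) / 5 = 21/5 = 4.2
  x̄ = (5.6, 4.2),  deviation x̄ - mu_0 = (5.6, 4.2) - (4, 3) = (1.6, 1.2).

Step 2 — sample covariance matrix, S[i,j] = (1/(n-1)) · Σ_k (x_{k,i} - mean_i) · (x_{k,j} - mean_j), divisor n-1 = 4:
  S[X_1,X_1] = ((-0.6)·(-0.6) + (-1.6)·(-1.6) + (-0.6)·(-0.6) + (2.4)·(2.4) + (0.4)·(0.4)) / 4 = 9.2/4 = 2.3
  S[X_1,X_2] = ((-0.6)·(3.8) + (-1.6)·(-0.2) + (-0.6)·(-3.2) + (2.4)·(-2.2) + (0.4)·(1.8)) / 4 = -4.6/4 = -1.15
  S[X_2,X_2] = ((3.8)·(3.8) + (-0.2)·(-0.2) + (-3.2)·(-3.2) + (-2.2)·(-2.2) + (1.8)·(1.8)) / 4 = 32.8/4 = 8.2
  S = [[2.3, -1.15],
 [-1.15, 8.2]].

Step 3 — invert S. det(S) = 2.3·8.2 - (-1.15)² = 17.5375.
  S^{-1} = (1/det) · [[d, -b], [-b, a]] = [[0.4676, 0.0656],
 [0.0656, 0.1311]].

Step 4 — quadratic form (x̄ - mu_0)^T · S^{-1} · (x̄ - mu_0):
  S^{-1} · (x̄ - mu_0) = (0.8268, 0.2623),
  (x̄ - mu_0)^T · [...] = (1.6)·(0.8268) + (1.2)·(0.2623) = 1.6376.

Step 5 — scale by n: T² = 5 · 1.6376 = 8.1882.

T² ≈ 8.1882


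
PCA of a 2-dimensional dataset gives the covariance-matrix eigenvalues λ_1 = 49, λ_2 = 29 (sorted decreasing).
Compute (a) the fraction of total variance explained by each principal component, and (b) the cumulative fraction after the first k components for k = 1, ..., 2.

Step 1 — total variance = trace(Sigma) = Σ λ_i = 49 + 29 = 78.

Step 2 — fraction explained by component i = λ_i / Σ λ:
  PC1: 49/78 = 0.6282
  PC2: 29/78 = 0.3718

Step 3 — cumulative fraction after k components = (λ_1 + ... + λ_k) / Σ λ:
  k = 1: 49/78 = 0.6282
  k = 2: (49 + 29)/78 = 78/78 = 1

Summary (fraction, with percent):

explained: PC1 0.6282 (62.82%), PC2 0.3718 (37.18%);  cumulative: 0.6282, 1


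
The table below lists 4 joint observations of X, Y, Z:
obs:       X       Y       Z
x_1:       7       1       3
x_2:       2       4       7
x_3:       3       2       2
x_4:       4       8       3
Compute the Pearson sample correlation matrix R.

Step 1 — column means:
  mean(X) = (7 + 2 + 3 + 4) / 4 = 16/4 = 4
  mean(Y) = (1 + 4 + 2 + 8) / 4 = 15/4 = 3.75
  mean(Z) = (3 + 7 + 2 + 3) / 4 = 15/4 = 3.75

Step 2 — sample variances and covariances s[i,j] = (1/(n-1)) · Σ_k (x_{k,i} - mean_i) · (x_{k,j} - mean_j), with n-1 = 3:
  s[X,X] = ((3)·(3) + (-2)·(-2) + (-1)·(-1) + (0)·(0)) / 3 = 14/3 = 4.6667
  s[X,Y] = ((3)·(-2.75) + (-2)·(0.25) + (-1)·(-1.75) + (0)·(4.25)) / 3 = -7/3 = -2.3333
  s[X,Z] = ((3)·(-0.75) + (-2)·(3.25) + (-1)·(-1.75) + (0)·(-0.75)) / 3 = -7/3 = -2.3333
  s[Y,Y] = ((-2.75)·(-2.75) + (0.25)·(0.25) + (-1.75)·(-1.75) + (4.25)·(4.25)) / 3 = 28.75/3 = 9.5833
  s[Y,Z] = ((-2.75)·(-0.75) + (0.25)·(3.25) + (-1.75)·(-1.75) + (4.25)·(-0.75)) / 3 = 2.75/3 = 0.9167
  s[Z,Z] = ((-0.75)·(-0.75) + (3.25)·(3.25) + (-1.75)·(-1.75) + (-0.75)·(-0.75)) / 3 = 14.75/3 = 4.9167
  Sample standard deviations s_i = √(s[i,i]):
  s(X) = √(4.6667) = 2.1602
  s(Y) = √(9.5833) = 3.0957
  s(Z) = √(4.9167) = 2.2174

Step 3 — r_{ij} = s_{ij} / (s_i · s_j):
  r[X,X] = 1 (diagonal).
  r[X,Y] = -2.3333 / (2.1602 · 3.0957) = -2.3333 / 6.6875 = -0.3489
  r[X,Z] = -2.3333 / (2.1602 · 2.2174) = -2.3333 / 4.79 = -0.4871
  r[Y,Y] = 1 (diagonal).
  r[Y,Z] = 0.9167 / (3.0957 · 2.2174) = 0.9167 / 6.8643 = 0.1335
  r[Z,Z] = 1 (diagonal).

R is symmetric with unit diagonal. Assembling:

R = [[1, -0.3489, -0.4871],
 [-0.3489, 1, 0.1335],
 [-0.4871, 0.1335, 1]]


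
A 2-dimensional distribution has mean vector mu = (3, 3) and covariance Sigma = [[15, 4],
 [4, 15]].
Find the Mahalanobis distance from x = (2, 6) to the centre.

Step 1 — centre the observation: (x - mu) = (-1, 3).

Step 2 — invert Sigma. det(Sigma) = 15·15 - (4)² = 209.
  Sigma^{-1} = (1/det) · [[d, -b], [-b, a]] = [[0.0718, -0.0191],
 [-0.0191, 0.0718]].

Step 3 — form the quadratic (x - mu)^T · Sigma^{-1} · (x - mu):
  Sigma^{-1} · (x - mu) = (-0.1292, 0.2344).
  (x - mu)^T · [Sigma^{-1} · (x - mu)] = (-1)·(-0.1292) + (3)·(0.2344) = 0.8325.

Step 4 — take square root: d = √(0.8325) ≈ 0.9124.

d(x, mu) = √(0.8325) ≈ 0.9124


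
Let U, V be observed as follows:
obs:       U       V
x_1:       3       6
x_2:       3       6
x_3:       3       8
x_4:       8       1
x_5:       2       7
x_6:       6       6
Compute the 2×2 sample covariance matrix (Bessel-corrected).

Step 1 — column means:
  mean(U) = (3 + 3 + 3 + 8 + 2 + 6) / 6 = 25/6 = 4.1667
  mean(V) = (6 + 6 + 8 + 1 + 7 + 6) / 6 = 34/6 = 5.6667

Step 2 — sample covariance S[i,j] = (1/(n-1)) · Σ_k (x_{k,i} - mean_i) · (x_{k,j} - mean_j), with n-1 = 5.
  S[U,U] = ((-1.1667)·(-1.1667) + (-1.1667)·(-1.1667) + (-1.1667)·(-1.1667) + (3.8333)·(3.8333) + (-2.1667)·(-2.1667) + (1.8333)·(1.8333)) / 5 = 26.8333/5 = 5.3667
  S[U,V] = ((-1.1667)·(0.3333) + (-1.1667)·(0.3333) + (-1.1667)·(2.3333) + (3.8333)·(-4.6667) + (-2.1667)·(1.3333) + (1.8333)·(0.3333)) / 5 = -23.6667/5 = -4.7333
  S[V,V] = ((0.3333)·(0.3333) + (0.3333)·(0.3333) + (2.3333)·(2.3333) + (-4.6667)·(-4.6667) + (1.3333)·(1.3333) + (0.3333)·(0.3333)) / 5 = 29.3333/5 = 5.8667

S is symmetric (S[j,i] = S[i,j]). Assembling:

S = [[5.3667, -4.7333],
 [-4.7333, 5.8667]]


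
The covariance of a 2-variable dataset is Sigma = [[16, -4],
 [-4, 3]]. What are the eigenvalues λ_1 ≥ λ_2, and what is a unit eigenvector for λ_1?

Step 1 — characteristic polynomial of 2×2 Sigma:
  det(Sigma - λI) = λ² - trace · λ + det = 0.
  trace = 16 + 3 = 19, det = 16·3 - (-4)² = 32.
Step 2 — discriminant:
  Δ = trace² - 4·det = 361 - 128 = 233.
Step 3 — eigenvalues:
  λ = (trace ± √Δ)/2 = (19 ± 15.2643)/2,
  λ_1 = 17.1322,  λ_2 = 1.8678.

Step 4 — unit eigenvector for λ_1: solve (Sigma - λ_1 I)v = 0. First row:
  (16 - 17.1322)·v_x + (-4)·v_y = 0, i.e. (-1.1322)·v_x + (-4)·v_y = 0,
  so v ∝ (b, λ_1 - a) = (-4, 1.1322); multiply by -1 so the first entry is positive: u = (4, -1.1322).
  ||u|| = √((4)² + (-1.1322)²) = √(17.2818) ≈ 4.1571,
  v_1 = u/||u|| ≈ (0.9622, -0.2723) (||v_1|| = 1).

λ_1 = 17.1322,  λ_2 = 1.8678;  v_1 ≈ (0.9622, -0.2723)


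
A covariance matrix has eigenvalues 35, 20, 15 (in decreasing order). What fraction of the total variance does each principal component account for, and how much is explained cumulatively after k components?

Step 1 — total variance = trace(Sigma) = Σ λ_i = 35 + 20 + 15 = 70.

Step 2 — fraction explained by component i = λ_i / Σ λ:
  PC1: 35/70 = 0.5
  PC2: 20/70 = 0.2857
  PC3: 15/70 = 0.2143

Step 3 — cumulative fraction after k components = (λ_1 + ... + λ_k) / Σ λ:
  k = 1: 35/70 = 0.5
  k = 2: (35 + 20)/70 = 55/70 = 0.7857
  k = 3: (35 + 20 + 15)/70 = 70/70 = 1

Summary (fraction, with percent):

explained: PC1 0.5 (50%), PC2 0.2857 (28.57%), PC3 0.2143 (21.43%);  cumulative: 0.5, 0.7857, 1


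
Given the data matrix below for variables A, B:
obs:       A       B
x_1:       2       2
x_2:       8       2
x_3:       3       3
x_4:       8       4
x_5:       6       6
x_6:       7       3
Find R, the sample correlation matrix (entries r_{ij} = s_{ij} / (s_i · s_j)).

Step 1 — column means:
  mean(A) = (2 + 8 + 3 + 8 + 6 + 7) / 6 = 34/6 = 5.6667
  mean(B) = (2 + 2 + 3 + 4 + 6 + 3) / 6 = 20/6 = 3.3333

Step 2 — sample variances and covariances s[i,j] = (1/(n-1)) · Σ_k (x_{k,i} - mean_i) · (x_{k,j} - mean_j), with n-1 = 5:
  s[A,A] = ((-3.6667)·(-3.6667) + (2.3333)·(2.3333) + (-2.6667)·(-2.6667) + (2.3333)·(2.3333) + (0.3333)·(0.3333) + (1.3333)·(1.3333)) / 5 = 33.3333/5 = 6.6667
  s[A,B] = ((-3.6667)·(-1.3333) + (2.3333)·(-1.3333) + (-2.6667)·(-0.3333) + (2.3333)·(0.6667) + (0.3333)·(2.6667) + (1.3333)·(-0.3333)) / 5 = 4.6667/5 = 0.9333
  s[B,B] = ((-1.3333)·(-1.3333) + (-1.3333)·(-1.3333) + (-0.3333)·(-0.3333) + (0.6667)·(0.6667) + (2.6667)·(2.6667) + (-0.3333)·(-0.3333)) / 5 = 11.3333/5 = 2.2667
  Sample standard deviations s_i = √(s[i,i]):
  s(A) = √(6.6667) = 2.582
  s(B) = √(2.2667) = 1.5055

Step 3 — r_{ij} = s_{ij} / (s_i · s_j):
  r[A,A] = 1 (diagonal).
  r[A,B] = 0.9333 / (2.582 · 1.5055) = 0.9333 / 3.8873 = 0.2401
  r[B,B] = 1 (diagonal).

R is symmetric with unit diagonal. Assembling:

R = [[1, 0.2401],
 [0.2401, 1]]


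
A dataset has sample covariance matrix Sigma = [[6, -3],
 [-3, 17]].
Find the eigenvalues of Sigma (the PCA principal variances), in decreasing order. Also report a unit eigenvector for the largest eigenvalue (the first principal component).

Step 1 — characteristic polynomial of 2×2 Sigma:
  det(Sigma - λI) = λ² - trace · λ + det = 0.
  trace = 6 + 17 = 23, det = 6·17 - (-3)² = 93.
Step 2 — discriminant:
  Δ = trace² - 4·det = 529 - 372 = 157.
Step 3 — eigenvalues:
  λ = (trace ± √Δ)/2 = (23 ± 12.53)/2,
  λ_1 = 17.765,  λ_2 = 5.235.

Step 4 — unit eigenvector for λ_1: solve (Sigma - λ_1 I)v = 0. First row:
  (6 - 17.765)·v_x + (-3)·v_y = 0, i.e. (-11.765)·v_x + (-3)·v_y = 0,
  so v ∝ (b, λ_1 - a) = (-3, 11.765); multiply by -1 so the first entry is positive: u = (3, -11.765).
  ||u|| = √((3)² + (-11.765)²) = √(147.4148) ≈ 12.1414,
  v_1 = u/||u|| ≈ (0.2471, -0.969) (||v_1|| = 1).

λ_1 = 17.765,  λ_2 = 5.235;  v_1 ≈ (0.2471, -0.969)


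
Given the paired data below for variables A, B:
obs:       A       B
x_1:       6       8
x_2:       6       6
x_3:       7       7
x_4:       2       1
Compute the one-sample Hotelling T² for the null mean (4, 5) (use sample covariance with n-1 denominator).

Step 1 — sample mean vector:
  mean(A) = (6 + 6 + 7 + 2) / 4 = 21/4 = 5.25
  mean(B) = (8 + 6 + 7 + 1) / 4 = 22/4 = 5.5
  x̄ = (5.25, 5.5),  deviation x̄ - mu_0 = (5.25, 5.5) - (4, 5) = (1.25, 0.5).

Step 2 — sample covariance matrix, S[i,j] = (1/(n-1)) · Σ_k (x_{k,i} - mean_i) · (x_{k,j} - mean_j), divisor n-1 = 3:
  S[A,A] = ((0.75)·(0.75) + (0.75)·(0.75) + (1.75)·(1.75) + (-3.25)·(-3.25)) / 3 = 14.75/3 = 4.9167
  S[A,B] = ((0.75)·(2.5) + (0.75)·(0.5) + (1.75)·(1.5) + (-3.25)·(-4.5)) / 3 = 19.5/3 = 6.5
  S[B,B] = ((2.5)·(2.5) + (0.5)·(0.5) + (1.5)·(1.5) + (-4.5)·(-4.5)) / 3 = 29/3 = 9.6667
  S = [[4.9167, 6.5],
 [6.5, 9.6667]].

Step 3 — invert S. det(S) = 4.9167·9.6667 - (6.5)² = 5.2778.
  S^{-1} = (1/det) · [[d, -b], [-b, a]] = [[1.8316, -1.2316],
 [-1.2316, 0.9316]].

Step 4 — quadratic form (x̄ - mu_0)^T · S^{-1} · (x̄ - mu_0):
  S^{-1} · (x̄ - mu_0) = (1.6737, -1.0737),
  (x̄ - mu_0)^T · [...] = (1.25)·(1.6737) + (0.5)·(-1.0737) = 1.5553.

Step 5 — scale by n: T² = 4 · 1.5553 = 6.2211.

T² ≈ 6.2211


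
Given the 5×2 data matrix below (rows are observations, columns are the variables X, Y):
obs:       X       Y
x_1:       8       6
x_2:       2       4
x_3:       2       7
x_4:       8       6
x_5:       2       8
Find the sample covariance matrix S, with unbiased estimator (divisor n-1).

Step 1 — column means:
  mean(X) = (8 + 2 + 2 + 8 + 2) / 5 = 22/5 = 4.4
  mean(Y) = (6 + 4 + 7 + 6 + 8) / 5 = 31/5 = 6.2

Step 2 — sample covariance S[i,j] = (1/(n-1)) · Σ_k (x_{k,i} - mean_i) · (x_{k,j} - mean_j), with n-1 = 4.
  S[X,X] = ((3.6)·(3.6) + (-2.4)·(-2.4) + (-2.4)·(-2.4) + (3.6)·(3.6) + (-2.4)·(-2.4)) / 4 = 43.2/4 = 10.8
  S[X,Y] = ((3.6)·(-0.2) + (-2.4)·(-2.2) + (-2.4)·(0.8) + (3.6)·(-0.2) + (-2.4)·(1.8)) / 4 = -2.4/4 = -0.6
  S[Y,Y] = ((-0.2)·(-0.2) + (-2.2)·(-2.2) + (0.8)·(0.8) + (-0.2)·(-0.2) + (1.8)·(1.8)) / 4 = 8.8/4 = 2.2

S is symmetric (S[j,i] = S[i,j]). Assembling:

S = [[10.8, -0.6],
 [-0.6, 2.2]]


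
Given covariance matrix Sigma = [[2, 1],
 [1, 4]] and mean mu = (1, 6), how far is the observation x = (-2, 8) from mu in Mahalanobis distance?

Step 1 — centre the observation: (x - mu) = (-3, 2).

Step 2 — invert Sigma. det(Sigma) = 2·4 - (1)² = 7.
  Sigma^{-1} = (1/det) · [[d, -b], [-b, a]] = [[0.5714, -0.1429],
 [-0.1429, 0.2857]].

Step 3 — form the quadratic (x - mu)^T · Sigma^{-1} · (x - mu):
  Sigma^{-1} · (x - mu) = (-2, 1).
  (x - mu)^T · [Sigma^{-1} · (x - mu)] = (-3)·(-2) + (2)·(1) = 8.

Step 4 — take square root: d = √(8) ≈ 2.8284.

d(x, mu) = √(8) ≈ 2.8284


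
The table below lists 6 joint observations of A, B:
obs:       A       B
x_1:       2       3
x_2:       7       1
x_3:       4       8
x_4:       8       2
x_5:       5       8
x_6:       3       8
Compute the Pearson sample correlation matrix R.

Step 1 — column means:
  mean(A) = (2 + 7 + 4 + 8 + 5 + 3) / 6 = 29/6 = 4.8333
  mean(B) = (3 + 1 + 8 + 2 + 8 + 8) / 6 = 30/6 = 5

Step 2 — sample variances and covariances s[i,j] = (1/(n-1)) · Σ_k (x_{k,i} - mean_i) · (x_{k,j} - mean_j), with n-1 = 5:
  s[A,A] = ((-2.8333)·(-2.8333) + (2.1667)·(2.1667) + (-0.8333)·(-0.8333) + (3.1667)·(3.1667) + (0.1667)·(0.1667) + (-1.8333)·(-1.8333)) / 5 = 26.8333/5 = 5.3667
  s[A,B] = ((-2.8333)·(-2) + (2.1667)·(-4) + (-0.8333)·(3) + (3.1667)·(-3) + (0.1667)·(3) + (-1.8333)·(3)) / 5 = -20/5 = -4
  s[B,B] = ((-2)·(-2) + (-4)·(-4) + (3)·(3) + (-3)·(-3) + (3)·(3) + (3)·(3)) / 5 = 56/5 = 11.2
  Sample standard deviations s_i = √(s[i,i]):
  s(A) = √(5.3667) = 2.3166
  s(B) = √(11.2) = 3.3466

Step 3 — r_{ij} = s_{ij} / (s_i · s_j):
  r[A,A] = 1 (diagonal).
  r[A,B] = -4 / (2.3166 · 3.3466) = -4 / 7.7528 = -0.5159
  r[B,B] = 1 (diagonal).

R is symmetric with unit diagonal. Assembling:

R = [[1, -0.5159],
 [-0.5159, 1]]


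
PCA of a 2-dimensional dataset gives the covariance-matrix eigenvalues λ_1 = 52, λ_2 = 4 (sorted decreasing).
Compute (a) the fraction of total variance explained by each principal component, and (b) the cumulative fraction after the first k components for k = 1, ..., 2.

Step 1 — total variance = trace(Sigma) = Σ λ_i = 52 + 4 = 56.

Step 2 — fraction explained by component i = λ_i / Σ λ:
  PC1: 52/56 = 0.9286
  PC2: 4/56 = 0.0714

Step 3 — cumulative fraction after k components = (λ_1 + ... + λ_k) / Σ λ:
  k = 1: 52/56 = 0.9286
  k = 2: (52 + 4)/56 = 56/56 = 1

Summary (fraction, with percent):

explained: PC1 0.9286 (92.86%), PC2 0.0714 (7.14%);  cumulative: 0.9286, 1


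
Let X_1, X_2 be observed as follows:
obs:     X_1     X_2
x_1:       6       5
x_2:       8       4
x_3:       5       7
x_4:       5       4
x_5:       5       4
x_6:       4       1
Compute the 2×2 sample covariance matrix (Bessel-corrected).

Step 1 — column means:
  mean(X_1) = (6 + 8 + 5 + 5 + 5 + 4) / 6 = 33/6 = 5.5
  mean(X_2) = (5 + 4 + 7 + 4 + 4 + 1) / 6 = 25/6 = 4.1667

Step 2 — sample covariance S[i,j] = (1/(n-1)) · Σ_k (x_{k,i} - mean_i) · (x_{k,j} - mean_j), with n-1 = 5.
  S[X_1,X_1] = ((0.5)·(0.5) + (2.5)·(2.5) + (-0.5)·(-0.5) + (-0.5)·(-0.5) + (-0.5)·(-0.5) + (-1.5)·(-1.5)) / 5 = 9.5/5 = 1.9
  S[X_1,X_2] = ((0.5)·(0.8333) + (2.5)·(-0.1667) + (-0.5)·(2.8333) + (-0.5)·(-0.1667) + (-0.5)·(-0.1667) + (-1.5)·(-3.1667)) / 5 = 3.5/5 = 0.7
  S[X_2,X_2] = ((0.8333)·(0.8333) + (-0.1667)·(-0.1667) + (2.8333)·(2.8333) + (-0.1667)·(-0.1667) + (-0.1667)·(-0.1667) + (-3.1667)·(-3.1667)) / 5 = 18.8333/5 = 3.7667

S is symmetric (S[j,i] = S[i,j]). Assembling:

S = [[1.9, 0.7],
 [0.7, 3.7667]]


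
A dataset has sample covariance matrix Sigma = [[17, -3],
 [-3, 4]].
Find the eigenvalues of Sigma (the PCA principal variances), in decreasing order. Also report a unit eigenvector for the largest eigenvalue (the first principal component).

Step 1 — characteristic polynomial of 2×2 Sigma:
  det(Sigma - λI) = λ² - trace · λ + det = 0.
  trace = 17 + 4 = 21, det = 17·4 - (-3)² = 59.
Step 2 — discriminant:
  Δ = trace² - 4·det = 441 - 236 = 205.
Step 3 — eigenvalues:
  λ = (trace ± √Δ)/2 = (21 ± 14.3178)/2,
  λ_1 = 17.6589,  λ_2 = 3.3411.

Step 4 — unit eigenvector for λ_1: solve (Sigma - λ_1 I)v = 0. First row:
  (17 - 17.6589)·v_x + (-3)·v_y = 0, i.e. (-0.6589)·v_x + (-3)·v_y = 0,
  so v ∝ (b, λ_1 - a) = (-3, 0.6589); multiply by -1 so the first entry is positive: u = (3, -0.6589).
  ||u|| = √((3)² + (-0.6589)²) = √(9.4342) ≈ 3.0715,
  v_1 = u/||u|| ≈ (0.9767, -0.2145) (||v_1|| = 1).

λ_1 = 17.6589,  λ_2 = 3.3411;  v_1 ≈ (0.9767, -0.2145)


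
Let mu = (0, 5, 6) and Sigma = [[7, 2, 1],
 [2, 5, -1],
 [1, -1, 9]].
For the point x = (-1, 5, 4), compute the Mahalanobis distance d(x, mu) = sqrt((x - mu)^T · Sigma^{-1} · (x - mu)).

Step 1 — centre the observation: (x - mu) = (-1, 0, -2).

Step 2 — invert Sigma (cofactor / det for 3×3, or solve directly):
  Sigma^{-1} = [[0.1673, -0.0722, -0.0266],
 [-0.0722, 0.2357, 0.0342],
 [-0.0266, 0.0342, 0.1179]].

Step 3 — form the quadratic (x - mu)^T · Sigma^{-1} · (x - mu):
  Sigma^{-1} · (x - mu) = (-0.1141, 0.0038, -0.2091).
  (x - mu)^T · [Sigma^{-1} · (x - mu)] = (-1)·(-0.1141) + (0)·(0.0038) + (-2)·(-0.2091) = 0.5323.

Step 4 — take square root: d = √(0.5323) ≈ 0.7296.

d(x, mu) = √(0.5323) ≈ 0.7296


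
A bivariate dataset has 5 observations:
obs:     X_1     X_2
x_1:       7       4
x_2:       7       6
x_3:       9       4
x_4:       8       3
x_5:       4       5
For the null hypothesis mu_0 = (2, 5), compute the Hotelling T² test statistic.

Step 1 — sample mean vector:
  mean(X_1) = (7 + 7 + 9 + 8 + 4) / 5 = 35/5 = 7
  mean(X_2) = (4 + 6 + 4 + 3 + 5) / 5 = 22/5 = 4.4
  x̄ = (7, 4.4),  deviation x̄ - mu_0 = (7, 4.4) - (2, 5) = (5, -0.6).

Step 2 — sample covariance matrix, S[i,j] = (1/(n-1)) · Σ_k (x_{k,i} - mean_i) · (x_{k,j} - mean_j), divisor n-1 = 4:
  S[X_1,X_1] = ((0)·(0) + (0)·(0) + (2)·(2) + (1)·(1) + (-3)·(-3)) / 4 = 14/4 = 3.5
  S[X_1,X_2] = ((0)·(-0.4) + (0)·(1.6) + (2)·(-0.4) + (1)·(-1.4) + (-3)·(0.6)) / 4 = -4/4 = -1
  S[X_2,X_2] = ((-0.4)·(-0.4) + (1.6)·(1.6) + (-0.4)·(-0.4) + (-1.4)·(-1.4) + (0.6)·(0.6)) / 4 = 5.2/4 = 1.3
  S = [[3.5, -1],
 [-1, 1.3]].

Step 3 — invert S. det(S) = 3.5·1.3 - (-1)² = 3.55.
  S^{-1} = (1/det) · [[d, -b], [-b, a]] = [[0.3662, 0.2817],
 [0.2817, 0.9859]].

Step 4 — quadratic form (x̄ - mu_0)^T · S^{-1} · (x̄ - mu_0):
  S^{-1} · (x̄ - mu_0) = (1.662, 0.8169),
  (x̄ - mu_0)^T · [...] = (5)·(1.662) + (-0.6)·(0.8169) = 7.8197.

Step 5 — scale by n: T² = 5 · 7.8197 = 39.0986.

T² ≈ 39.0986


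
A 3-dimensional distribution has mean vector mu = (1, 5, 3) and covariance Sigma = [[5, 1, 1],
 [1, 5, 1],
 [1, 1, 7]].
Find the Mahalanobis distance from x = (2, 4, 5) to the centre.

Step 1 — centre the observation: (x - mu) = (1, -1, 2).

Step 2 — invert Sigma (cofactor / det for 3×3, or solve directly):
  Sigma^{-1} = [[0.2125, -0.0375, -0.025],
 [-0.0375, 0.2125, -0.025],
 [-0.025, -0.025, 0.15]].

Step 3 — form the quadratic (x - mu)^T · Sigma^{-1} · (x - mu):
  Sigma^{-1} · (x - mu) = (0.2, -0.3, 0.3).
  (x - mu)^T · [Sigma^{-1} · (x - mu)] = (1)·(0.2) + (-1)·(-0.3) + (2)·(0.3) = 1.1.

Step 4 — take square root: d = √(1.1) ≈ 1.0488.

d(x, mu) = √(1.1) ≈ 1.0488


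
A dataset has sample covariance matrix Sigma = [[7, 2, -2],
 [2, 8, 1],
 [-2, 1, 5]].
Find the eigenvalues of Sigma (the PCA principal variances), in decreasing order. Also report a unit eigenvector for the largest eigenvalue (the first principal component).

Step 1 — characteristic polynomial p(λ) = det(λI - Sigma) = λ³ - tr·λ² + c_1·λ - det, where tr = trace, c_1 = sum of the principal 2×2 minors, det = det(Sigma):
  tr = 7 + 8 + 5 = 20,
  c_1 = (7·8 - (2)²) + (7·5 - (-2)²) + (8·5 - (1)²) = 52 + 31 + 39 = 122,
  det = 7·(8·5 - (1)²) - (2)·((2)·5 - (1)·(-2)) + (-2)·((2)·(1) - 8·(-2)) = 7·(39) - (2)·(12) + (-2)·(18) = 213.
  So p(λ) = λ³ - 20λ² + 122λ - 213.
Step 2 — look for an integer root (rational root theorem: any rational root is an integer divisor of 213). Testing λ = 3:
  p(3) = 27 - 180 + 366 - 213 = 0  ✓
  Dividing out (λ - 3): p(λ) = (λ - 3)(λ² - 17λ + 71).
Step 3 — remaining eigenvalues from the quadratic λ² - 17λ + 71 = 0:
  Δ = 17² - 4·71 = 289 - 284 = 5,  λ = (17 ± √5)/2 = (17 ± 2.2361)/2 ≈ 9.618 or 7.382.
  Sorted: λ_1 = 9.618,  λ_2 = 7.382,  λ_3 = 3  (check: sum = 20 = tr ✓).

Step 4 — unit eigenvector for λ_1 ≈ 9.618: v spans the null space of (Sigma - λ_1 I), whose rows are
  r_1 = (-2.618, 2, -2),  r_2 = (2, -1.618, 1),  r_3 = (-2, 1, -4.618).
  v is orthogonal to every row, so take v ∝ r_1 × r_2 = ((2)·(1) - (-2)·(-1.618), (-2)·(2) - (-2.618)·(1), (-2.618)·(-1.618) - (2)·(2)) ≈ (-1.2361, -1.382, 0.2361).
  Rescale (multiply by -1 so the first nonzero entry is positive): u = (1.2361, 1.382, -0.2361).
  ||u|| = √((1.2361)² + (1.382)² + (-0.2361)²) = √(3.4934) ≈ 1.8691,  v_1 = u/||u|| ≈ (0.6613, 0.7394, -0.1263) (||v_1|| = 1).

λ_1 = 9.618,  λ_2 = 7.382,  λ_3 = 3;  v_1 ≈ (0.6613, 0.7394, -0.1263)


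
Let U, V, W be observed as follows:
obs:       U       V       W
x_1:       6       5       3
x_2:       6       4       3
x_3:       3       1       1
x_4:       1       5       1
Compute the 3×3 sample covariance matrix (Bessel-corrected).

Step 1 — column means:
  mean(U) = (6 + 6 + 3 + 1) / 4 = 16/4 = 4
  mean(V) = (5 + 4 + 1 + 5) / 4 = 15/4 = 3.75
  mean(W) = (3 + 3 + 1 + 1) / 4 = 8/4 = 2

Step 2 — sample covariance S[i,j] = (1/(n-1)) · Σ_k (x_{k,i} - mean_i) · (x_{k,j} - mean_j), with n-1 = 3.
  S[U,U] = ((2)·(2) + (2)·(2) + (-1)·(-1) + (-3)·(-3)) / 3 = 18/3 = 6
  S[U,V] = ((2)·(1.25) + (2)·(0.25) + (-1)·(-2.75) + (-3)·(1.25)) / 3 = 2/3 = 0.6667
  S[U,W] = ((2)·(1) + (2)·(1) + (-1)·(-1) + (-3)·(-1)) / 3 = 8/3 = 2.6667
  S[V,V] = ((1.25)·(1.25) + (0.25)·(0.25) + (-2.75)·(-2.75) + (1.25)·(1.25)) / 3 = 10.75/3 = 3.5833
  S[V,W] = ((1.25)·(1) + (0.25)·(1) + (-2.75)·(-1) + (1.25)·(-1)) / 3 = 3/3 = 1
  S[W,W] = ((1)·(1) + (1)·(1) + (-1)·(-1) + (-1)·(-1)) / 3 = 4/3 = 1.3333

S is symmetric (S[j,i] = S[i,j]). Assembling:

S = [[6, 0.6667, 2.6667],
 [0.6667, 3.5833, 1],
 [2.6667, 1, 1.3333]]


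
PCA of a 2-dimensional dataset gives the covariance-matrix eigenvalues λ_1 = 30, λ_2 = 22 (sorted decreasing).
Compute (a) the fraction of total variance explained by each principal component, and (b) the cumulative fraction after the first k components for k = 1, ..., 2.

Step 1 — total variance = trace(Sigma) = Σ λ_i = 30 + 22 = 52.

Step 2 — fraction explained by component i = λ_i / Σ λ:
  PC1: 30/52 = 0.5769
  PC2: 22/52 = 0.4231

Step 3 — cumulative fraction after k components = (λ_1 + ... + λ_k) / Σ λ:
  k = 1: 30/52 = 0.5769
  k = 2: (30 + 22)/52 = 52/52 = 1

Summary (fraction, with percent):

explained: PC1 0.5769 (57.69%), PC2 0.4231 (42.31%);  cumulative: 0.5769, 1


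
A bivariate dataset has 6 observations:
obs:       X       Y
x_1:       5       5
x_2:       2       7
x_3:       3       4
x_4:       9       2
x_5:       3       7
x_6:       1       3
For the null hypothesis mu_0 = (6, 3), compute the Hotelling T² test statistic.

Step 1 — sample mean vector:
  mean(X) = (5 + 2 + 3 + 9 + 3 + 1) / 6 = 23/6 = 3.8333
  mean(Y) = (5 + 7 + 4 + 2 + 7 + 3) / 6 = 28/6 = 4.6667
  x̄ = (3.8333, 4.6667),  deviation x̄ - mu_0 = (3.8333, 4.6667) - (6, 3) = (-2.1667, 1.6667).

Step 2 — sample covariance matrix, S[i,j] = (1/(n-1)) · Σ_k (x_{k,i} - mean_i) · (x_{k,j} - mean_j), divisor n-1 = 5:
  S[X,X] = ((1.1667)·(1.1667) + (-1.8333)·(-1.8333) + (-0.8333)·(-0.8333) + (5.1667)·(5.1667) + (-0.8333)·(-0.8333) + (-2.8333)·(-2.8333)) / 5 = 40.8333/5 = 8.1667
  S[X,Y] = ((1.1667)·(0.3333) + (-1.8333)·(2.3333) + (-0.8333)·(-0.6667) + (5.1667)·(-2.6667) + (-0.8333)·(2.3333) + (-2.8333)·(-1.6667)) / 5 = -14.3333/5 = -2.8667
  S[Y,Y] = ((0.3333)·(0.3333) + (2.3333)·(2.3333) + (-0.6667)·(-0.6667) + (-2.6667)·(-2.6667) + (2.3333)·(2.3333) + (-1.6667)·(-1.6667)) / 5 = 21.3333/5 = 4.2667
  S = [[8.1667, -2.8667],
 [-2.8667, 4.2667]].

Step 3 — invert S. det(S) = 8.1667·4.2667 - (-2.8667)² = 26.6267.
  S^{-1} = (1/det) · [[d, -b], [-b, a]] = [[0.1602, 0.1077],
 [0.1077, 0.3067]].

Step 4 — quadratic form (x̄ - mu_0)^T · S^{-1} · (x̄ - mu_0):
  S^{-1} · (x̄ - mu_0) = (-0.1678, 0.2779),
  (x̄ - mu_0)^T · [...] = (-2.1667)·(-0.1678) + (1.6667)·(0.2779) = 0.8267.

Step 5 — scale by n: T² = 6 · 0.8267 = 4.9599.

T² ≈ 4.9599


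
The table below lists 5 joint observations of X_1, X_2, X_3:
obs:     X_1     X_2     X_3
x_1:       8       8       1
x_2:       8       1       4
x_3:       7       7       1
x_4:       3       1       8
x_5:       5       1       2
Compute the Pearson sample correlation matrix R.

Step 1 — column means:
  mean(X_1) = (8 + 8 + 7 + 3 + 5) / 5 = 31/5 = 6.2
  mean(X_2) = (8 + 1 + 7 + 1 + 1) / 5 = 18/5 = 3.6
  mean(X_3) = (1 + 4 + 1 + 8 + 2) / 5 = 16/5 = 3.2

Step 2 — sample variances and covariances s[i,j] = (1/(n-1)) · Σ_k (x_{k,i} - mean_i) · (x_{k,j} - mean_j), with n-1 = 4:
  s[X_1,X_1] = ((1.8)·(1.8) + (1.8)·(1.8) + (0.8)·(0.8) + (-3.2)·(-3.2) + (-1.2)·(-1.2)) / 4 = 18.8/4 = 4.7
  s[X_1,X_2] = ((1.8)·(4.4) + (1.8)·(-2.6) + (0.8)·(3.4) + (-3.2)·(-2.6) + (-1.2)·(-2.6)) / 4 = 17.4/4 = 4.35
  s[X_1,X_3] = ((1.8)·(-2.2) + (1.8)·(0.8) + (0.8)·(-2.2) + (-3.2)·(4.8) + (-1.2)·(-1.2)) / 4 = -18.2/4 = -4.55
  s[X_2,X_2] = ((4.4)·(4.4) + (-2.6)·(-2.6) + (3.4)·(3.4) + (-2.6)·(-2.6) + (-2.6)·(-2.6)) / 4 = 51.2/4 = 12.8
  s[X_2,X_3] = ((4.4)·(-2.2) + (-2.6)·(0.8) + (3.4)·(-2.2) + (-2.6)·(4.8) + (-2.6)·(-1.2)) / 4 = -28.6/4 = -7.15
  s[X_3,X_3] = ((-2.2)·(-2.2) + (0.8)·(0.8) + (-2.2)·(-2.2) + (4.8)·(4.8) + (-1.2)·(-1.2)) / 4 = 34.8/4 = 8.7
  Sample standard deviations s_i = √(s[i,i]):
  s(X_1) = √(4.7) = 2.1679
  s(X_2) = √(12.8) = 3.5777
  s(X_3) = √(8.7) = 2.9496

Step 3 — r_{ij} = s_{ij} / (s_i · s_j):
  r[X_1,X_1] = 1 (diagonal).
  r[X_1,X_2] = 4.35 / (2.1679 · 3.5777) = 4.35 / 7.7563 = 0.5608
  r[X_1,X_3] = -4.55 / (2.1679 · 2.9496) = -4.55 / 6.3945 = -0.7115
  r[X_2,X_2] = 1 (diagonal).
  r[X_2,X_3] = -7.15 / (3.5777 · 2.9496) = -7.15 / 10.5527 = -0.6776
  r[X_3,X_3] = 1 (diagonal).

R is symmetric with unit diagonal. Assembling:

R = [[1, 0.5608, -0.7115],
 [0.5608, 1, -0.6776],
 [-0.7115, -0.6776, 1]]


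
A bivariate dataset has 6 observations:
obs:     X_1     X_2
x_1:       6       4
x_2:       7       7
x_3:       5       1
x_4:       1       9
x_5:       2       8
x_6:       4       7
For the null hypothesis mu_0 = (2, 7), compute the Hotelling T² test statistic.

Step 1 — sample mean vector:
  mean(X_1) = (6 + 7 + 5 + 1 + 2 + 4) / 6 = 25/6 = 4.1667
  mean(X_2) = (4 + 7 + 1 + 9 + 8 + 7) / 6 = 36/6 = 6
  x̄ = (4.1667, 6),  deviation x̄ - mu_0 = (4.1667, 6) - (2, 7) = (2.1667, -1).

Step 2 — sample covariance matrix, S[i,j] = (1/(n-1)) · Σ_k (x_{k,i} - mean_i) · (x_{k,j} - mean_j), divisor n-1 = 5:
  S[X_1,X_1] = ((1.8333)·(1.8333) + (2.8333)·(2.8333) + (0.8333)·(0.8333) + (-3.1667)·(-3.1667) + (-2.1667)·(-2.1667) + (-0.1667)·(-0.1667)) / 5 = 26.8333/5 = 5.3667
  S[X_1,X_2] = ((1.8333)·(-2) + (2.8333)·(1) + (0.8333)·(-5) + (-3.1667)·(3) + (-2.1667)·(2) + (-0.1667)·(1)) / 5 = -19/5 = -3.8
  S[X_2,X_2] = ((-2)·(-2) + (1)·(1) + (-5)·(-5) + (3)·(3) + (2)·(2) + (1)·(1)) / 5 = 44/5 = 8.8
  S = [[5.3667, -3.8],
 [-3.8, 8.8]].

Step 3 — invert S. det(S) = 5.3667·8.8 - (-3.8)² = 32.7867.
  S^{-1} = (1/det) · [[d, -b], [-b, a]] = [[0.2684, 0.1159],
 [0.1159, 0.1637]].

Step 4 — quadratic form (x̄ - mu_0)^T · S^{-1} · (x̄ - mu_0):
  S^{-1} · (x̄ - mu_0) = (0.4656, 0.0874),
  (x̄ - mu_0)^T · [...] = (2.1667)·(0.4656) + (-1)·(0.0874) = 0.9214.

Step 5 — scale by n: T² = 6 · 0.9214 = 5.5287.

T² ≈ 5.5287


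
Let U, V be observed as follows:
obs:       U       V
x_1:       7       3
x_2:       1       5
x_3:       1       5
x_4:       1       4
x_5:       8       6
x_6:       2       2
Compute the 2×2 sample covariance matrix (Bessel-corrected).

Step 1 — column means:
  mean(U) = (7 + 1 + 1 + 1 + 8 + 2) / 6 = 20/6 = 3.3333
  mean(V) = (3 + 5 + 5 + 4 + 6 + 2) / 6 = 25/6 = 4.1667

Step 2 — sample covariance S[i,j] = (1/(n-1)) · Σ_k (x_{k,i} - mean_i) · (x_{k,j} - mean_j), with n-1 = 5.
  S[U,U] = ((3.6667)·(3.6667) + (-2.3333)·(-2.3333) + (-2.3333)·(-2.3333) + (-2.3333)·(-2.3333) + (4.6667)·(4.6667) + (-1.3333)·(-1.3333)) / 5 = 53.3333/5 = 10.6667
  S[U,V] = ((3.6667)·(-1.1667) + (-2.3333)·(0.8333) + (-2.3333)·(0.8333) + (-2.3333)·(-0.1667) + (4.6667)·(1.8333) + (-1.3333)·(-2.1667)) / 5 = 3.6667/5 = 0.7333
  S[V,V] = ((-1.1667)·(-1.1667) + (0.8333)·(0.8333) + (0.8333)·(0.8333) + (-0.1667)·(-0.1667) + (1.8333)·(1.8333) + (-2.1667)·(-2.1667)) / 5 = 10.8333/5 = 2.1667

S is symmetric (S[j,i] = S[i,j]). Assembling:

S = [[10.6667, 0.7333],
 [0.7333, 2.1667]]


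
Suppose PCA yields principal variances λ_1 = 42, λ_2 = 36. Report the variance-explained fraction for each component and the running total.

Step 1 — total variance = trace(Sigma) = Σ λ_i = 42 + 36 = 78.

Step 2 — fraction explained by component i = λ_i / Σ λ:
  PC1: 42/78 = 0.5385
  PC2: 36/78 = 0.4615

Step 3 — cumulative fraction after k components = (λ_1 + ... + λ_k) / Σ λ:
  k = 1: 42/78 = 0.5385
  k = 2: (42 + 36)/78 = 78/78 = 1

Summary (fraction, with percent):

explained: PC1 0.5385 (53.85%), PC2 0.4615 (46.15%);  cumulative: 0.5385, 1


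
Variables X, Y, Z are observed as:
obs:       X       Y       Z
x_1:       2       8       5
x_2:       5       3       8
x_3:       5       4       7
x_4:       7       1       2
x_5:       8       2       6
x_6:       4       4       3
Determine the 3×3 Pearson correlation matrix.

Step 1 — column means:
  mean(X) = (2 + 5 + 5 + 7 + 8 + 4) / 6 = 31/6 = 5.1667
  mean(Y) = (8 + 3 + 4 + 1 + 2 + 4) / 6 = 22/6 = 3.6667
  mean(Z) = (5 + 8 + 7 + 2 + 6 + 3) / 6 = 31/6 = 5.1667

Step 2 — sample variances and covariances s[i,j] = (1/(n-1)) · Σ_k (x_{k,i} - mean_i) · (x_{k,j} - mean_j), with n-1 = 5:
  s[X,X] = ((-3.1667)·(-3.1667) + (-0.1667)·(-0.1667) + (-0.1667)·(-0.1667) + (1.8333)·(1.8333) + (2.8333)·(2.8333) + (-1.1667)·(-1.1667)) / 5 = 22.8333/5 = 4.5667
  s[X,Y] = ((-3.1667)·(4.3333) + (-0.1667)·(-0.6667) + (-0.1667)·(0.3333) + (1.8333)·(-2.6667) + (2.8333)·(-1.6667) + (-1.1667)·(0.3333)) / 5 = -23.6667/5 = -4.7333
  s[X,Z] = ((-3.1667)·(-0.1667) + (-0.1667)·(2.8333) + (-0.1667)·(1.8333) + (1.8333)·(-3.1667) + (2.8333)·(0.8333) + (-1.1667)·(-2.1667)) / 5 = -1.1667/5 = -0.2333
  s[Y,Y] = ((4.3333)·(4.3333) + (-0.6667)·(-0.6667) + (0.3333)·(0.3333) + (-2.6667)·(-2.6667) + (-1.6667)·(-1.6667) + (0.3333)·(0.3333)) / 5 = 29.3333/5 = 5.8667
  s[Y,Z] = ((4.3333)·(-0.1667) + (-0.6667)·(2.8333) + (0.3333)·(1.8333) + (-2.6667)·(-3.1667) + (-1.6667)·(0.8333) + (0.3333)·(-2.1667)) / 5 = 4.3333/5 = 0.8667
  s[Z,Z] = ((-0.1667)·(-0.1667) + (2.8333)·(2.8333) + (1.8333)·(1.8333) + (-3.1667)·(-3.1667) + (0.8333)·(0.8333) + (-2.1667)·(-2.1667)) / 5 = 26.8333/5 = 5.3667
  Sample standard deviations s_i = √(s[i,i]):
  s(X) = √(4.5667) = 2.137
  s(Y) = √(5.8667) = 2.4221
  s(Z) = √(5.3667) = 2.3166

Step 3 — r_{ij} = s_{ij} / (s_i · s_j):
  r[X,X] = 1 (diagonal).
  r[X,Y] = -4.7333 / (2.137 · 2.4221) = -4.7333 / 5.176 = -0.9145
  r[X,Z] = -0.2333 / (2.137 · 2.3166) = -0.2333 / 4.9505 = -0.0471
  r[Y,Y] = 1 (diagonal).
  r[Y,Z] = 0.8667 / (2.4221 · 2.3166) = 0.8667 / 5.6111 = 0.1545
  r[Z,Z] = 1 (diagonal).

R is symmetric with unit diagonal. Assembling:

R = [[1, -0.9145, -0.0471],
 [-0.9145, 1, 0.1545],
 [-0.0471, 0.1545, 1]]


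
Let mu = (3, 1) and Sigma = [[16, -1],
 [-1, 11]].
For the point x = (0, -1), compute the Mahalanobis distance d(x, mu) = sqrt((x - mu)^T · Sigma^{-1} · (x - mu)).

Step 1 — centre the observation: (x - mu) = (-3, -2).

Step 2 — invert Sigma. det(Sigma) = 16·11 - (-1)² = 175.
  Sigma^{-1} = (1/det) · [[d, -b], [-b, a]] = [[0.0629, 0.0057],
 [0.0057, 0.0914]].

Step 3 — form the quadratic (x - mu)^T · Sigma^{-1} · (x - mu):
  Sigma^{-1} · (x - mu) = (-0.2, -0.2).
  (x - mu)^T · [Sigma^{-1} · (x - mu)] = (-3)·(-0.2) + (-2)·(-0.2) = 1.

Step 4 — take square root: d = √(1) ≈ 1.

d(x, mu) = √(1) ≈ 1
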